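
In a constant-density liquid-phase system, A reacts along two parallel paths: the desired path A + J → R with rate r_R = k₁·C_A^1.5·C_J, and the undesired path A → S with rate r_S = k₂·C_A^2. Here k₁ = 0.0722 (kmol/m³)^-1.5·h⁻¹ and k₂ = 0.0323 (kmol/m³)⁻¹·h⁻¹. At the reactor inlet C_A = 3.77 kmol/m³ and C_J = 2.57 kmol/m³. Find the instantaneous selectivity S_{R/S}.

2.96

S_{R/S} = r_R/r_S = (k₁·C_A^1.5·C_J)/(k₂·C_A^2) = (k₁/k₂)·C_A^-0.5·C_J.
= (0.0722×3.770^1.5×2.570) / (0.0323×3.770^2) = 1.358/0.4591 = 2.96.
The undesired path is higher order in A, so low C_A (CSTR or dilute feed) favours R.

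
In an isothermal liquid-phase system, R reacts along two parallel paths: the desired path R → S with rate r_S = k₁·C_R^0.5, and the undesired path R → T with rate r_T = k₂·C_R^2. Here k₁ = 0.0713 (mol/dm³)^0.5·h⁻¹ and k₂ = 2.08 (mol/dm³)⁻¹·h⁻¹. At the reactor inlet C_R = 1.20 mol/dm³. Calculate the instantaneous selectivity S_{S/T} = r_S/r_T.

0.0261

S_{S/T} = r_S/r_T = (k₁·C_R^0.5)/(k₂·C_R^2) = (k₁/k₂)·C_R^-1.5.
= (0.0713×1.200^0.5) / (2.08×1.200^2) = 0.07811/2.995 = 0.0261.
The undesired path is higher order in R, so low C_R (CSTR or dilute feed) favours S.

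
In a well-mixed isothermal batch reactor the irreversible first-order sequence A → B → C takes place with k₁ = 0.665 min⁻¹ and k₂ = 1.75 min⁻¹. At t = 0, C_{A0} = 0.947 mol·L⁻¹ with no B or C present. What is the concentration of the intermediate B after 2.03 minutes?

For first-order series with pure A initially, C_B(t) = k₁C_{A0}/(k₂−k₁)·(e^(−k₁t) − e^(−k₂t)).
e^(−k₁t) = e^(−0.665×2.03) = e^(−1.350) = 0.2593; e^(−k₂t) = e^(−3.552) = 0.02865.
C_B = 0.665×0.947/(1.75−0.665) × (0.2593−0.02865) = 0.5804×0.2306 = 0.1338 mol·L⁻¹.

0.134 mol·L⁻¹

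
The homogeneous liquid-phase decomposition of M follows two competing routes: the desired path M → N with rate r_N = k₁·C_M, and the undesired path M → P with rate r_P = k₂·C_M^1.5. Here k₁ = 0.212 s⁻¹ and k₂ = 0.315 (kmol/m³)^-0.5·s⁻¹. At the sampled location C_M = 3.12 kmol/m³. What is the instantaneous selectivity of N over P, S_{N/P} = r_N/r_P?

0.381

S_{N/P} = r_N/r_P = (k₁·C_M)/(k₂·C_M^1.5) = (k₁/k₂)·C_M^-0.5.
= (0.212×3.120) / (0.315×3.120^1.5) = 0.6614/1.736 = 0.381.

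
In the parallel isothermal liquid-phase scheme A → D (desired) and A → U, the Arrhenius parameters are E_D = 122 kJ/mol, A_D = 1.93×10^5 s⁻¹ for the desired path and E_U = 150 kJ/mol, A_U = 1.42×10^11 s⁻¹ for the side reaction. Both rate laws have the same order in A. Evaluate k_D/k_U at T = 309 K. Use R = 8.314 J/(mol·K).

0.0736

With equal orders, S_{D/U} = k_D/k_U = (A_D/A_U)·exp[(E_U−E_D)/(RT)].
(E_U−E_D)/(RT) = (150−122)×10³/(8.314×309) = 28000/2569 = 10.90.
k_D/k_U = (1.93×10^5/1.42×10^11)·exp(10.90) = 1.359×10^-6 × 54126 = 0.0736.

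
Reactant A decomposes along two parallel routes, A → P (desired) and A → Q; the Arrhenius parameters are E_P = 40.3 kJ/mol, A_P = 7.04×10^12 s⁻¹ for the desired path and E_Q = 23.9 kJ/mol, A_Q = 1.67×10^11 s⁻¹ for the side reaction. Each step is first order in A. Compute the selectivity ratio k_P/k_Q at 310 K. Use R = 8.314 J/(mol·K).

k_P/k_Q = (A_P/A_Q)·exp[−(E_P−E_Q)/(RT)] = (A_P/A_Q)·exp[(E_Q−E_P)/(RT)].
(E_Q−E_P)/(RT) = (23.9−40.3)×10³/(8.314×310) = -16400/2577 = -6.363.
k_P/k_Q = (7.04×10^12/1.67×10^11)·exp(-6.363) = 42.16 × 0.001724 = 0.0727.

0.0727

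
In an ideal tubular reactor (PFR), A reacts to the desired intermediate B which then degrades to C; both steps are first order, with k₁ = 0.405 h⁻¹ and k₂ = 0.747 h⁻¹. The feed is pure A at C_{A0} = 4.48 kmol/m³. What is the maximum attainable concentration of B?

For a first-order series the maximum intermediate yield is C_{B,max}/C_{A0} = (k₁/k₂)^[k₂/(k₂−k₁)].
= (0.405/0.747)^(0.747/(0.747−0.405)) = (0.5422)^(2.184) = 0.2626.
C_{B,max} = 0.2626×4.48 = 1.18 kmol/m³.

1.18 kmol/m³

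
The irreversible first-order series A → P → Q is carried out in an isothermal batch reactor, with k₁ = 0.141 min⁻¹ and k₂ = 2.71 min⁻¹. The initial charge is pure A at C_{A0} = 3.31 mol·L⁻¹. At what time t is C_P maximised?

1.15 min

Setting dC_P/dt = 0 gives t_opt = ln(k₂/k₁)/(k₂−k₁).
= ln(2.71/0.141)/(2.71−0.141) = ln(19.22)/2.569 = 2.956/2.569 = 1.15 min.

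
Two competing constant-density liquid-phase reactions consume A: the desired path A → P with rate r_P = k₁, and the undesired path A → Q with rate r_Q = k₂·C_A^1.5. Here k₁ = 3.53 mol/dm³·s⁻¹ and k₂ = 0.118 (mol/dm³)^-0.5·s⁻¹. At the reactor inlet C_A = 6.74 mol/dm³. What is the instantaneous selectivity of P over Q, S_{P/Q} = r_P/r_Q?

1.71

S_{P/Q} = r_P/r_Q = (k₁)/(k₂·C_A^1.5) = (k₁/k₂)·C_A^-1.5.
= (3.53) / (0.118×6.740^1.5) = 3.530/2.065 = 1.71.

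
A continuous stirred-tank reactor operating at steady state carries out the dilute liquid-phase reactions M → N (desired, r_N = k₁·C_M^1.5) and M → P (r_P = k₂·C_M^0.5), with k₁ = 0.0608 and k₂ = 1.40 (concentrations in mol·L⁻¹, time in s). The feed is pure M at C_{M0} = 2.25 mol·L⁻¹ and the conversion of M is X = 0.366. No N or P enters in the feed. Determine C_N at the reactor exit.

0.0480 mol·L⁻¹

Exit C_M = C_{M0}(1−X) = 2.25×0.634 = 1.427 mol·L⁻¹.
A CSTR operates uniformly at the exit composition, giving r_N = 0.1036 and r_P = 1.672 (each k·C_M^n at C_M = 1.427).
Fraction of consumed M going to N: r_N/(r_N+r_P) = 0.05834.
C_N = 0.05834·C_{M0}·X = 0.05834×2.25×0.366 = 0.0480 mol·L⁻¹.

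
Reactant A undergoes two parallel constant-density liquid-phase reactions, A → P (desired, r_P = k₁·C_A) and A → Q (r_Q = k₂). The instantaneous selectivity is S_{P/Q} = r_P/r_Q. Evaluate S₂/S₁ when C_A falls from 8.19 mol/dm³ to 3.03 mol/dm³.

0.370

S_{P/Q} = (k₁/k₂)·C_A, so S₂/S₁ = (C_{A,2}/C_{A,1}).
= 3.03/8.19 = 0.370.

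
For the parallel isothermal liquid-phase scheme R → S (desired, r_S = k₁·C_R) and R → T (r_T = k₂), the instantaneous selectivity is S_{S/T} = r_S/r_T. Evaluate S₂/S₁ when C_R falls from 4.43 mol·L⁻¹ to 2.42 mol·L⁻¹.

S_{S/T} = (k₁/k₂)·C_R, so S₂/S₁ = (C_{R,2}/C_{R,1}).
= 2.42/4.43 = 0.546.
Selectivity toward S falls as C_R falls — high-concentration operation is favoured.

0.546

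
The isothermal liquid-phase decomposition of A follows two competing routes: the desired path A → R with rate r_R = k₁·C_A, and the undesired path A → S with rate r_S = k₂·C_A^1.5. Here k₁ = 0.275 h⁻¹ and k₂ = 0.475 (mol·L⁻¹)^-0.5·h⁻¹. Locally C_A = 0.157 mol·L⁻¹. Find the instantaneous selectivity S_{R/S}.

1.46

S_{R/S} = r_R/r_S = (k₁·C_A)/(k₂·C_A^1.5) = (k₁/k₂)·C_A^-0.5.
= (0.275×0.1570) / (0.475×0.1570^1.5) = 0.04318/0.02955 = 1.46.
The undesired path is higher order in A, so low C_A (CSTR or dilute feed) favours R.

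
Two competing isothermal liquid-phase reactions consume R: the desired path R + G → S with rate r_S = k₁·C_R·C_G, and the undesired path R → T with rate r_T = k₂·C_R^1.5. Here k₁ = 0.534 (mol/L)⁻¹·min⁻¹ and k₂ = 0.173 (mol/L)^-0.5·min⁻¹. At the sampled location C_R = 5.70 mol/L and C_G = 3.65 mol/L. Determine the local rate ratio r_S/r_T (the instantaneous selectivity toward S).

S_{S/T} = r_S/r_T = (k₁·C_R·C_G)/(k₂·C_R^1.5) = (k₁/k₂)·C_R^-0.5·C_G.
= (0.534×5.700×3.650) / (0.173×5.700^1.5) = 11.11/2.354 = 4.72.
The undesired path is higher order in R, so low C_R (CSTR or dilute feed) favours S.

4.72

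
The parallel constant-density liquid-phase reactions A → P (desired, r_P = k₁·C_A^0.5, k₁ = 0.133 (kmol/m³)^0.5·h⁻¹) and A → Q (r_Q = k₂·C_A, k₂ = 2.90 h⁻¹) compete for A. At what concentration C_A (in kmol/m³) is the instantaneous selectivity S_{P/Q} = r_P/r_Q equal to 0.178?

0.0664 kmol/m³

S_{P/Q} = (k₁/k₂)·C_A^-0.5 ⇒ C_A = (S·k₂/k₁)^(-2).
= (0.178×2.90/0.133)^(-2) = (3.881)^(-2) = 0.0664 kmol/m³.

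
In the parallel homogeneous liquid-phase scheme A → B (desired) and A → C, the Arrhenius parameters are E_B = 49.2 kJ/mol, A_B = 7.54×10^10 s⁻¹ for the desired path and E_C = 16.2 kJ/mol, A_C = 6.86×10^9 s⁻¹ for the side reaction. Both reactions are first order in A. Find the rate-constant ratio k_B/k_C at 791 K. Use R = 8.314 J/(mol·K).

0.0727

With equal orders, S_{B/C} = k_B/k_C = (A_B/A_C)·exp[(E_C−E_B)/(RT)].
(E_C−E_B)/(RT) = (16.2−49.2)×10³/(8.314×791) = -33000/6576 = -5.018.
k_B/k_C = (7.54×10^10/6.86×10^9)·exp(-5.018) = 10.99 × 0.006618 = 0.0727.
Since E_B > E_C, raising the temperature improves selectivity toward B.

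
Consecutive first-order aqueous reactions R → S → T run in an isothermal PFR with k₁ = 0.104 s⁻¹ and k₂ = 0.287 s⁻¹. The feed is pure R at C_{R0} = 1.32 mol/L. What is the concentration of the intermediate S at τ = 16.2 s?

0.132 mol/L

The intermediate concentration in a first-order A→B→C sequence is C_S = k₁C_{R0}(e^(−k₁τ) − e^(−k₂τ))/(k₂−k₁).
e^(−k₁τ) = e^(−0.104×16.2) = e^(−1.685) = 0.1855; e^(−k₂τ) = e^(−4.649) = 0.009567.
C_S = 0.104×1.32/(0.287−0.104) × (0.1855−0.009567) = 0.7502×0.1759 = 0.1320 mol/L.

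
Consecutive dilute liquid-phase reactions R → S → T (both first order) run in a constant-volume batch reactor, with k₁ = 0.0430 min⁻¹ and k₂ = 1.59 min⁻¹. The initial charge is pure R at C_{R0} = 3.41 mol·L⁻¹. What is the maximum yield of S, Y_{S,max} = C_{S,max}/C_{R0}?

At the optimum, C_{S,max}/C_{R0} = (k₁/k₂)^[k₂/(k₂−k₁)].
= (0.0430/1.59)^(1.59/(1.59−0.0430)) = (0.02704)^(1.028) = 0.02446.

0.0245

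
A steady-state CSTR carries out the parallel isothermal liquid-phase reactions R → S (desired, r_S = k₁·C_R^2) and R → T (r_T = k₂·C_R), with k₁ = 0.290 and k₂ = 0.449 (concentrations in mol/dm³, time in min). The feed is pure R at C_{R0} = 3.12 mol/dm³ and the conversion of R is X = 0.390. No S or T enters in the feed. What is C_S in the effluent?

0.671 mol/dm³

Exit C_R = C_{R0}(1−X) = 3.12×0.610 = 1.903 mol/dm³.
A CSTR operates uniformly at the exit composition, giving r_S = 1.050 and r_T = 0.8545 (each k·C_R^n at C_R = 1.903).
Fraction of consumed R going to S: r_S/(r_S+r_T) = 0.5514.
C_S = 0.5514·C_{R0}·X = 0.5514×3.12×0.390 = 0.671 mol/dm³.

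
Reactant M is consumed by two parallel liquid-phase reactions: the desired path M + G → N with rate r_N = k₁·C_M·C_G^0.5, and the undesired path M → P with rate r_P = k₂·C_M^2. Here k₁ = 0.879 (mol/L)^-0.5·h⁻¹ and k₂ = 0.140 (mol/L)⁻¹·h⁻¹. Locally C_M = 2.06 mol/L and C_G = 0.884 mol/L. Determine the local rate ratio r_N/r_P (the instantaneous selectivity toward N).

2.87

S_{N/P} = r_N/r_P = (k₁·C_M·C_G^0.5)/(k₂·C_M^2) = (k₁/k₂)·C_M⁻¹·C_G^0.5.
= (0.879×2.060×0.8840^0.5) / (0.140×2.060^2) = 1.702/0.5941 = 2.87.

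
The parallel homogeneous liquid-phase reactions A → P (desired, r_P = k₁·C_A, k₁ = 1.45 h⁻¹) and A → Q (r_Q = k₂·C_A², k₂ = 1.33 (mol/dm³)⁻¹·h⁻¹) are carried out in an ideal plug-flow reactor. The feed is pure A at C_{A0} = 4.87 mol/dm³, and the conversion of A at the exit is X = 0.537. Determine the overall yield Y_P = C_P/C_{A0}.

C_A = C_{A0}(1−X) = 2.255 mol/dm³.
Along a PFR/batch, dC_P/dC_A = −r_P/(r_P+r_Q) = −k₁/(k₁+k₂·C_A).
Integrating from C_{A0} to C_A: C_P = (1.45/1.33)·ln[(1.45+1.33·4.87)/(1.45+1.33·2.25)] = 1.090·ln(7.927/4.449) = 0.6297 mol/dm³.
Y_P = C_P/C_{A0} = 0.6297/4.87 = 0.129.

0.129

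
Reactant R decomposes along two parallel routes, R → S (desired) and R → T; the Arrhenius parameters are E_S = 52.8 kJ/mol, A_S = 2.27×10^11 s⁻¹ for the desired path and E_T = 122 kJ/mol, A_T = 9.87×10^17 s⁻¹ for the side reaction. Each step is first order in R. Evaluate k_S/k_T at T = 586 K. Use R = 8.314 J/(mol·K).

0.339

Since both paths have the same order in R, the concentration cancels and S_{S/T} = k_S/k_T = (A_S/A_T)·exp[(E_T−E_S)/(RT)].
(E_T−E_S)/(RT) = (122−52.8)×10³/(8.314×586) = 69200/4872 = 14.20.
k_S/k_T = (2.27×10^11/9.87×10^17)·exp(14.20) = 2.300×10^-7 × 1.474×10^6 = 0.339.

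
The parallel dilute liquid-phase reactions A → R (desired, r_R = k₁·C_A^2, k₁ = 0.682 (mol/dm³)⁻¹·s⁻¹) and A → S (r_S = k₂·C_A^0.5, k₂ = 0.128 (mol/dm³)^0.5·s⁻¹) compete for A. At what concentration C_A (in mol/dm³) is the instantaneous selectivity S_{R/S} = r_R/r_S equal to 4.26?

S_{R/S} = (k₁/k₂)·C_A^1.5 ⇒ C_A = (S·k₂/k₁)^(1/1.5).
= (4.26×0.128/0.682)^(0.6667) = (0.7995)^(0.6667) = 0.861 mol/dm³.

0.861 mol/dm³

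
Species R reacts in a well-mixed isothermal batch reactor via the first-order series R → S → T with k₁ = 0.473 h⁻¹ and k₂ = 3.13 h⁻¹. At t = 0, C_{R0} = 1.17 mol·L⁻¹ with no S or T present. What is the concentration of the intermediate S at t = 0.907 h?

0.123 mol·L⁻¹

The intermediate concentration in a first-order A→B→C sequence is C_S = k₁C_{R0}(e^(−k₁t) − e^(−k₂t))/(k₂−k₁).
e^(−k₁t) = e^(−0.473×0.907) = e^(−0.4290) = 0.6512; e^(−k₂t) = e^(−2.839) = 0.05849.
C_S = 0.473×1.17/(3.13−0.473) × (0.6512−0.05849) = 0.2083×0.5927 = 0.1234 mol·L⁻¹.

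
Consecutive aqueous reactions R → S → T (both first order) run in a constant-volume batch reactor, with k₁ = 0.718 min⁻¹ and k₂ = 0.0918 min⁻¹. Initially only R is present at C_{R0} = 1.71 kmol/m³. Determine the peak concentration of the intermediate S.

1.26 kmol/m³

Evaluating C_S at t_opt = ln(k₂/k₁)/(k₂−k₁) gives C_{S,max}/C_{R0} = (k₁/k₂)^[k₂/(k₂−k₁)].
= (0.718/0.0918)^(0.0918/(0.0918−0.718)) = (7.821)^(-0.1466) = 0.7397.
C_{S,max} = 0.7397×1.71 = 1.26 kmol/m³.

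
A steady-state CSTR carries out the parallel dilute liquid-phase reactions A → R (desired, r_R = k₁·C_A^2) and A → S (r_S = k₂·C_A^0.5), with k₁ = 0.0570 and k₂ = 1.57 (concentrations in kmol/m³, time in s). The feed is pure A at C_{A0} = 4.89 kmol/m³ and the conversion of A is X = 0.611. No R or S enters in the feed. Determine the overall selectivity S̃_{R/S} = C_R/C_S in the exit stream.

0.0952

Exit C_A = C_{A0}(1−X) = 4.89×0.389 = 1.902 kmol/m³.
A CSTR operates uniformly at the exit composition, giving r_R = 0.2062 and r_S = 2.165 (each k·C_A^n at C_A = 1.902).
Overall selectivity = C_R/C_S = r_Rτ/(r_Sτ) = r_R/r_S = 0.0952.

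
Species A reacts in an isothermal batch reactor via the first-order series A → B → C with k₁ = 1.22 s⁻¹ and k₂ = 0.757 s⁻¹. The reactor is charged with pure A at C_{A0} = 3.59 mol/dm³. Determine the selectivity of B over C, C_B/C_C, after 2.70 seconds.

The intermediate concentration in a first-order A→B→C sequence is C_B = k₁C_{A0}(e^(−k₁t) − e^(−k₂t))/(k₂−k₁).
e^(−k₁t) = e^(−1.22×2.70) = e^(−3.294) = 0.03711; e^(−k₂t) = e^(−2.044) = 0.1295.
C_B = 1.22×3.59/(0.757−1.22) × (0.03711−0.1295) = (-9.460)×(-0.09242) = 0.8742 mol/dm³.
C_A = C_{A0}e^(−k₁t) = 0.1332 mol/dm³, so C_C = C_{A0}−C_A−C_B = 2.583 mol/dm³; C_B/C_C = 0.339.

0.339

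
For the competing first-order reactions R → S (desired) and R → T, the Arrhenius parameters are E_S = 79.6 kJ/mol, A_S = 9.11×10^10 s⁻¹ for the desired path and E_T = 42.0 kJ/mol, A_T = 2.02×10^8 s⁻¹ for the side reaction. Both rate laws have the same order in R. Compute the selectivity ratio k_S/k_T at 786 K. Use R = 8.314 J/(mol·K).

1.43

Since both paths have the same order in R, the concentration cancels and S_{S/T} = k_S/k_T = (A_S/A_T)·exp[(E_T−E_S)/(RT)].
(E_T−E_S)/(RT) = (42.0−79.6)×10³/(8.314×786) = -37600/6535 = -5.754.
k_S/k_T = (9.11×10^10/2.02×10^8)·exp(-5.754) = 451.0 × 0.003171 = 1.43.
Since E_S > E_T, raising the temperature improves selectivity toward S.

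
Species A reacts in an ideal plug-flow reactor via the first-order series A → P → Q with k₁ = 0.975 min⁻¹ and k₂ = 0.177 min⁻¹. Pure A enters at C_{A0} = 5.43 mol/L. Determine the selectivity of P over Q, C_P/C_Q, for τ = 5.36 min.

For first-order series with pure A initially, C_P(τ) = k₁C_{A0}/(k₂−k₁)·(e^(−k₁τ) − e^(−k₂τ)).
e^(−k₁τ) = e^(−0.975×5.36) = e^(−5.226) = 0.005375; e^(−k₂τ) = e^(−0.9487) = 0.3872.
C_P = 0.975×5.43/(0.177−0.975) × (0.005375−0.3872) = (-6.634)×(-0.3819) = 2.533 mol/L.
C_A = C_{A0}e^(−k₁τ) = 0.02919 mol/L, so C_Q = C_{A0}−C_A−C_P = 2.867 mol/L; C_P/C_Q = 0.884.

0.884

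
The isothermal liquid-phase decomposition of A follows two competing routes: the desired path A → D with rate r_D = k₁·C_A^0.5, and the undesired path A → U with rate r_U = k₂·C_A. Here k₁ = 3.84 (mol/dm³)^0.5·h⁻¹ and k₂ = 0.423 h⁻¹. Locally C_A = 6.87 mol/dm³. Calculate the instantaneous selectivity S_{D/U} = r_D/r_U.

S_{D/U} = r_D/r_U = (k₁·C_A^0.5)/(k₂·C_A) = (k₁/k₂)·C_A^-0.5.
= (3.84×6.870^0.5) / (0.423×6.870) = 10.06/2.906 = 3.46.
The undesired path is higher order in A, so low C_A (CSTR or dilute feed) favours D.

3.46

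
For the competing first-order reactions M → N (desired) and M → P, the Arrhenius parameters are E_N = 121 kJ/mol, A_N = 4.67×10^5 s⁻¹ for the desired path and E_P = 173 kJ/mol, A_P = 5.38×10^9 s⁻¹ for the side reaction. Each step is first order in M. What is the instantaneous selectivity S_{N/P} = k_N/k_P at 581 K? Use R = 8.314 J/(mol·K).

4.11

k_N/k_P = (A_N/A_P)·exp[−(E_N−E_P)/(RT)] = (A_N/A_P)·exp[(E_P−E_N)/(RT)].
(E_P−E_N)/(RT) = (173−121)×10³/(8.314×581) = 52000/4830 = 10.77.
k_N/k_P = (4.67×10^5/5.38×10^9)·exp(10.77) = 8.680×10^-5 × 47338 = 4.11.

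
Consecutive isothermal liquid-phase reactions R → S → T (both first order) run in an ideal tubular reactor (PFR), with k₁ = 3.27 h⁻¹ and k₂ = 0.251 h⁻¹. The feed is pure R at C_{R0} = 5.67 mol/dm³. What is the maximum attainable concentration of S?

At the optimum, C_{S,max}/C_{R0} = (k₁/k₂)^[k₂/(k₂−k₁)].
= (3.27/0.251)^(0.251/(0.251−3.27)) = (13.03)^(-0.08314) = 0.8078.
C_{S,max} = 0.8078×5.67 = 4.58 mol/dm³.

4.58 mol/dm³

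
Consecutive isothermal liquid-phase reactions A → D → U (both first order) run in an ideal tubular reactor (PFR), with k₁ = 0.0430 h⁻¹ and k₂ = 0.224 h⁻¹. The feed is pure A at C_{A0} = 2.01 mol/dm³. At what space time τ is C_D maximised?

For first-order series the maximum of C_D occurs at τ_opt = ln(k₂/k₁)/(k₂−k₁).
= ln(0.224/0.0430)/(0.224−0.0430) = ln(5.209)/0.1810 = 1.650/0.1810 = 9.12 h.

9.12 h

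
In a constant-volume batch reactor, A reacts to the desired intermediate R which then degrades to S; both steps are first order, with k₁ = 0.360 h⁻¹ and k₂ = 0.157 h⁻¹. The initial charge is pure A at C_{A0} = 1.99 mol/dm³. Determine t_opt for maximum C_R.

4.09 h

Setting dC_R/dt = 0 gives t_opt = ln(k₂/k₁)/(k₂−k₁).
= ln(0.157/0.360)/(0.157−0.360) = ln(0.4361)/-0.2030 = -0.8299/-0.2030 = 4.09 h.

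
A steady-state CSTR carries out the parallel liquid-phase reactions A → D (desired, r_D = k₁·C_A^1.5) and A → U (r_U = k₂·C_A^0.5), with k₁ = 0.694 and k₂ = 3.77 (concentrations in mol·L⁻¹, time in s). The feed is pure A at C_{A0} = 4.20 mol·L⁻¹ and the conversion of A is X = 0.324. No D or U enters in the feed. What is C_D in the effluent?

0.467 mol·L⁻¹

Exit C_A = C_{A0}(1−X) = 4.20×0.676 = 2.839 mol·L⁻¹.
Rates in a CSTR are evaluated at the outlet concentration: r_D = 0.694×2.839^1.5 = 3.320, r_U = 3.77×2.839^0.5 = 6.352.
Fraction of consumed A going to D: r_D/(r_D+r_U) = 0.3433.
C_D = 0.3433·C_{A0}·X = 0.3433×4.20×0.324 = 0.467 mol·L⁻¹.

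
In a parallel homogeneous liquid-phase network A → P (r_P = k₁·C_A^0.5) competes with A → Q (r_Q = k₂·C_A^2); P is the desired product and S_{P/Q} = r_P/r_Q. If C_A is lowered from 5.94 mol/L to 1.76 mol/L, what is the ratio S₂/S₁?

6.20

S_{P/Q} = (k₁/k₂)·C_A^-1.5, so S₂/S₁ = (C_{A,2}/C_{A,1})^-1.5.
= (1.76/5.94)^(-1.5) = (0.2963)^(-1.5) = 6.20.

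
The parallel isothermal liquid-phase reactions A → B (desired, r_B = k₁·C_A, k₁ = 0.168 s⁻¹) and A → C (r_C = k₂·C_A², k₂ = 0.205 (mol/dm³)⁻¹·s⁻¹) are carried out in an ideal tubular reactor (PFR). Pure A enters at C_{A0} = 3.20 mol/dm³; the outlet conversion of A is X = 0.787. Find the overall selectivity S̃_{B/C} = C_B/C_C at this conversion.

C_A = C_{A0}(1−X) = 0.6816 mol/dm³.
Along a PFR/batch, dC_B/dC_A = −r_B/(r_B+r_C) = −k₁/(k₁+k₂·C_A).
Integrating from C_{A0} to C_A: C_B = (0.168/0.205)·ln[(0.168+0.205·3.20)/(0.168+0.205·0.682)] = 0.8195·ln(0.8240/0.3077) = 0.8072 mol/dm³.
C_C = (C_{A0}−C_A)−C_B = 1.711 mol/dm³; S̃_{B/C} = 0.8072/1.711 = 0.472.

0.472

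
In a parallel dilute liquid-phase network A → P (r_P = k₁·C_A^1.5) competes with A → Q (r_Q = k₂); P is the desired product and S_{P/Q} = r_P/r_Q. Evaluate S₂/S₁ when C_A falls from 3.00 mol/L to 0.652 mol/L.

0.101

S_{P/Q} = (k₁/k₂)·C_A^1.5, so S₂/S₁ = (C_{A,2}/C_{A,1})^1.5.
= (0.652/3.00)^1.5 = (0.2173)^1.5 = 0.101.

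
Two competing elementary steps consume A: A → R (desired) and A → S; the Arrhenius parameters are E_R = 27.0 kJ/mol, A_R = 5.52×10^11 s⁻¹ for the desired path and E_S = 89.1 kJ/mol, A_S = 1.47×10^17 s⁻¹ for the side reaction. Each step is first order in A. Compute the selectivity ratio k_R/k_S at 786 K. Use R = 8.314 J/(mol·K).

With equal orders, S_{R/S} = k_R/k_S = (A_R/A_S)·exp[(E_S−E_R)/(RT)].
(E_S−E_R)/(RT) = (89.1−27.0)×10³/(8.314×786) = 62100/6535 = 9.503.
k_R/k_S = (5.52×10^11/1.47×10^17)·exp(9.503) = 3.755×10^-6 × 13399 = 0.0503.
Since E_R < E_S, lowering the temperature improves selectivity toward R.

0.0503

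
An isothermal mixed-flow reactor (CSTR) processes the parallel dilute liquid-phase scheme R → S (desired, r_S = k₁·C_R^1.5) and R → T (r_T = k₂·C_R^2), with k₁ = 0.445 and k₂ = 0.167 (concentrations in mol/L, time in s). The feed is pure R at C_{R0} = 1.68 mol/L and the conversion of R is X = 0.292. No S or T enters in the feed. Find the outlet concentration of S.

Exit C_R = C_{R0}(1−X) = 1.68×0.708 = 1.189 mol/L.
Rates in a CSTR are evaluated at the outlet concentration: r_S = 0.445×1.189^1.5 = 0.5773, r_T = 0.167×1.189^2 = 0.2363.
Fraction of consumed R going to S: r_S/(r_S+r_T) = 0.7096.
C_S = 0.7096·C_{R0}·X = 0.7096×1.68×0.292 = 0.348 mol/L.

0.348 mol/L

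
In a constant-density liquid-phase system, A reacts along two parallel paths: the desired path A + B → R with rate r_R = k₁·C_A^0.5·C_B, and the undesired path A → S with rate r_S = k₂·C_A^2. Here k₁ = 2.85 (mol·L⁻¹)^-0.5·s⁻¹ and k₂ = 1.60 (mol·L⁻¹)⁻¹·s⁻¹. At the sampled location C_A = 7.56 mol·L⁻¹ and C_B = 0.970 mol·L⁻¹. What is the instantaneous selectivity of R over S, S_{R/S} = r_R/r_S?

0.0831

S_{R/S} = r_R/r_S = (k₁·C_A^0.5·C_B)/(k₂·C_A^2) = (k₁/k₂)·C_A^-1.5·C_B.
= (2.85×7.560^0.5×0.9700) / (1.60×7.560^2) = 7.601/91.45 = 0.0831.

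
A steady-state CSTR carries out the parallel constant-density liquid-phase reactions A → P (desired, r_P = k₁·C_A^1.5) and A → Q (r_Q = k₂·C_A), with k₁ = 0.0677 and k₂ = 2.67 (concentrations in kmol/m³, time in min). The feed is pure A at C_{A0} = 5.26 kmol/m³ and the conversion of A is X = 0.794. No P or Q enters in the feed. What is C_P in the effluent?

Exit C_A = C_{A0}(1−X) = 5.26×0.206 = 1.084 kmol/m³.
In a CSTR the entire volume is at exit conditions, so r_P = 0.0677×1.084^1.5 = 0.07636 and r_Q = 2.67×1.084 = 2.893.
Fraction of consumed A going to P: r_P/(r_P+r_Q) = 0.02572.
C_P = 0.02572·C_{A0}·X = 0.02572×5.26×0.794 = 0.107 kmol/m³.

0.107 kmol/m³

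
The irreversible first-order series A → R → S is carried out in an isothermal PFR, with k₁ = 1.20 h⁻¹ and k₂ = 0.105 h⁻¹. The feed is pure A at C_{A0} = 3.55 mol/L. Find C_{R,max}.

At the optimum, C_{R,max}/C_{A0} = (k₁/k₂)^[k₂/(k₂−k₁)].
= (1.20/0.105)^(0.105/(0.105−1.20)) = (11.43)^(-0.09589) = 0.7917.
C_{R,max} = 0.7917×3.55 = 2.81 mol/L.

2.81 mol/L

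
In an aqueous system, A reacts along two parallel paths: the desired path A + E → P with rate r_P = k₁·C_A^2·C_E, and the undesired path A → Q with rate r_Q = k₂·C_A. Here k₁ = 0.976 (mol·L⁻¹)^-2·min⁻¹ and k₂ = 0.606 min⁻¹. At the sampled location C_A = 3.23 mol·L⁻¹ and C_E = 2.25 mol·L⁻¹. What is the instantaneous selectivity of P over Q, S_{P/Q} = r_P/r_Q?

S_{P/Q} = r_P/r_Q = (k₁·C_A^2·C_E)/(k₂·C_A) = (k₁/k₂)·C_A·C_E.
= (0.976×3.230^2×2.250) / (0.606×3.230) = 22.91/1.957 = 11.7.

11.7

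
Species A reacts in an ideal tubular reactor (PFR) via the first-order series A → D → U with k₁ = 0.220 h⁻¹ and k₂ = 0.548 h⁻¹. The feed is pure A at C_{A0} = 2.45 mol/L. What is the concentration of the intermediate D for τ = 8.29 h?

0.248 mol/L

For first-order series with pure A initially, C_D(τ) = k₁C_{A0}/(k₂−k₁)·(e^(−k₁τ) − e^(−k₂τ)).
e^(−k₁τ) = e^(−0.220×8.29) = e^(−1.824) = 0.1614; e^(−k₂τ) = e^(−4.543) = 0.01064.
C_D = 0.220×2.45/(0.548−0.220) × (0.1614−0.01064) = 1.643×0.1508 = 0.2478 mol/L.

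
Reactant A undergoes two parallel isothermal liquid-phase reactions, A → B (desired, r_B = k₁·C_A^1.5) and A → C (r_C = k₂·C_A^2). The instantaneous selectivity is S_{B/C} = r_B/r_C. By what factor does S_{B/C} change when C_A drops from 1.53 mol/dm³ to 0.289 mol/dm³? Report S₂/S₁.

2.30

S_{B/C} = (k₁/k₂)·C_A^-0.5, so S₂/S₁ = (C_{A,2}/C_{A,1})^-0.5.
= (0.289/1.53)^(-0.5) = (0.1889)^(-0.5) = 2.30.
Selectivity toward B rises as C_A falls — low-concentration operation is favoured.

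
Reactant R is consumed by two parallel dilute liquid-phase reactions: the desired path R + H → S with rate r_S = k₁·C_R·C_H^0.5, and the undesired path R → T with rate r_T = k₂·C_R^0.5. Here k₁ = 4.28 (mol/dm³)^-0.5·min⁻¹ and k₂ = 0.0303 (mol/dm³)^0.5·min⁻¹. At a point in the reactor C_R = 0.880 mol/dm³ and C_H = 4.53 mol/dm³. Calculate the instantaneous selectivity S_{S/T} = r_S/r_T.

282

S_{S/T} = r_S/r_T = (k₁·C_R·C_H^0.5)/(k₂·C_R^0.5) = (k₁/k₂)·C_R^0.5·C_H^0.5.
= (4.28×0.8800×4.530^0.5) / (0.0303×0.8800^0.5) = 8.016/0.02842 = 282.
Since the desired path is higher order in R, keeping C_R high (PFR or concentrated feed) favours S.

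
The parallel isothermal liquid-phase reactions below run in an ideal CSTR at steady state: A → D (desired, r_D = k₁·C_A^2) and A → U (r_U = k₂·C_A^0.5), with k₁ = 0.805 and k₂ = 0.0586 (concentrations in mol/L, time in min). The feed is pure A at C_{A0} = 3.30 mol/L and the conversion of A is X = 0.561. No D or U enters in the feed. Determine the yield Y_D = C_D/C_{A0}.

0.539

Exit C_A = C_{A0}(1−X) = 3.30×0.439 = 1.449 mol/L.
In a CSTR the entire volume is at exit conditions, so r_D = 0.805×1.449^2 = 1.689 and r_U = 0.0586×1.449^0.5 = 0.07053.
Fraction of consumed A going to D: r_D/(r_D+r_U) = 0.9599.
C_D = 0.9599·C_{A0}·X = 0.9599×3.30×0.561 = 1.78 mol/L; Y_D = C_D/C_{A0} = 0.539.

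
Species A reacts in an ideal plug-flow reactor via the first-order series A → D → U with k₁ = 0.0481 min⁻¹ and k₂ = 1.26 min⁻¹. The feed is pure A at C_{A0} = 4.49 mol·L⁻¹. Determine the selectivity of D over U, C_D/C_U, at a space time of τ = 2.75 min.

0.371

Solving the coupled first-order balances gives C_D(τ) = [k₁/(k₂−k₁)]·C_{A0}·(e^(−k₁τ) − e^(−k₂τ)).
e^(−k₁τ) = e^(−0.0481×2.75) = e^(−0.1323) = 0.8761; e^(−k₂τ) = e^(−3.465) = 0.03127.
C_D = 0.0481×4.49/(1.26−0.0481) × (0.8761−0.03127) = 0.1782×0.8448 = 0.1506 mol·L⁻¹.
C_A = C_{A0}e^(−k₁τ) = 3.934 mol·L⁻¹, so C_U = C_{A0}−C_A−C_D = 0.4058 mol·L⁻¹; C_D/C_U = 0.371.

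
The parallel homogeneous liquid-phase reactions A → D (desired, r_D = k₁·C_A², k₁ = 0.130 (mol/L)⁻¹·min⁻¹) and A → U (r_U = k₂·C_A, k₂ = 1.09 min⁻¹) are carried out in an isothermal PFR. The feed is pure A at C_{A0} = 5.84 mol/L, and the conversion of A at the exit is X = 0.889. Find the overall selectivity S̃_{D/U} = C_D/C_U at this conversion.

0.364

C_A = C_{A0}(1−X) = 0.6482 mol/L.
Along a PFR/batch, dC_U/dC_A = −r_U/(r_D+r_U) = −k₂/(k₂+k₁·C_A).
Integrating from C_{A0} to C_A: C_U = (1.09/0.130)·ln[(1.09+0.130·5.84)/(1.09+0.130·0.648)] = 8.385·ln(1.849/1.174) = 3.807 mol/L.
Then C_D = (C_{A0}−C_A) − C_U = 5.192 − 3.807 = 1.384 mol/L.
S̃_{D/U} = C_D/C_U = 1.384/3.807 = 0.364.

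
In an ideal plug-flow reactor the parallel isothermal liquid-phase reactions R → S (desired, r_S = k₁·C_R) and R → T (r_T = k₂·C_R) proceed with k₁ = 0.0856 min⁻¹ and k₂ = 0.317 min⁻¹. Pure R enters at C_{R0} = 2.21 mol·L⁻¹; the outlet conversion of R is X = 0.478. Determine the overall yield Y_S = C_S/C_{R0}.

C_R = C_{R0}(1−X) = 1.154 mol·L⁻¹.
Both paths are first order in R, so the instantaneous fraction to S is constant: dC_S/d(−C_R) = k₁/(k₁+k₂) = 0.2126.
C_S = 0.2126·(C_{R0}−C_R) = 0.2126×1.056 = 0.225 mol·L⁻¹.
Y_S = C_S/C_{R0} = 0.2246/2.21 = 0.102.

0.102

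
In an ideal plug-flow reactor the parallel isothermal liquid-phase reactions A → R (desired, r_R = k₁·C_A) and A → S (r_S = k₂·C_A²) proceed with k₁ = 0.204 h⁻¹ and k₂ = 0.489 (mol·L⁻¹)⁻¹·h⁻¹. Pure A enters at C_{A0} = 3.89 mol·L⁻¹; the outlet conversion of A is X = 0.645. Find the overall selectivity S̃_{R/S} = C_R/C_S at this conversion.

0.170

C_A = C_{A0}(1−X) = 1.381 mol·L⁻¹.
Along a PFR/batch, dC_R/dC_A = −r_R/(r_R+r_S) = −k₁/(k₁+k₂·C_A).
Integrating from C_{A0} to C_A: C_R = (0.204/0.489)·ln[(0.204+0.489·3.89)/(0.204+0.489·1.38)] = 0.4172·ln(2.106/0.8793) = 0.3644 mol·L⁻¹.
C_S = (C_{A0}−C_A)−C_R = 2.145 mol·L⁻¹; S̃_{R/S} = 0.3644/2.145 = 0.170.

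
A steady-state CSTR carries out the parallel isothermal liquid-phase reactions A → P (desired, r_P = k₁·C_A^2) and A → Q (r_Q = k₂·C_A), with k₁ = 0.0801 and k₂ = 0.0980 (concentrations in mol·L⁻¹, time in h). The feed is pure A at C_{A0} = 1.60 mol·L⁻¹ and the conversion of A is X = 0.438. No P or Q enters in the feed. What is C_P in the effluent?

0.297 mol·L⁻¹

Exit C_A = C_{A0}(1−X) = 1.60×0.562 = 0.8992 mol·L⁻¹.
Rates in a CSTR are evaluated at the outlet concentration: r_P = 0.0801×0.8992^2 = 0.06477, r_Q = 0.0980×0.8992 = 0.08812.
Fraction of consumed A going to P: r_P/(r_P+r_Q) = 0.4236.
C_P = 0.4236·C_{A0}·X = 0.4236×1.60×0.438 = 0.297 mol·L⁻¹.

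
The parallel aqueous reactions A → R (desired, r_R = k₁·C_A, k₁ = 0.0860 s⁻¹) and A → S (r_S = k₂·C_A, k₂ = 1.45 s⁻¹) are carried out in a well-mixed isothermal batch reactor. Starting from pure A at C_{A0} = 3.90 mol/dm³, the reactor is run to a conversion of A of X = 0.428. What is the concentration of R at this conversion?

0.0935 mol/dm³

C_A = C_{A0}(1−X) = 2.231 mol/dm³.
Both paths are first order in A, so the instantaneous fraction to R is constant: dC_R/d(−C_A) = k₁/(k₁+k₂) = 0.05599.
C_R = 0.05599·(C_{A0}−C_A) = 0.05599×1.669 = 0.0935 mol/dm³.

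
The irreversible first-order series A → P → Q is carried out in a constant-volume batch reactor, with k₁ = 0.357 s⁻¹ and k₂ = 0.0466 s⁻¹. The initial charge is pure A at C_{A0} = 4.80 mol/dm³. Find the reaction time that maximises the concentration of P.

6.56 s

The intermediate peaks when r₁ = r₂, i.e. k₁e^(−k₁t) = k₂e^(−k₂t), giving t_opt = ln(k₂/k₁)/(k₂−k₁).
= ln(0.0466/0.357)/(0.0466−0.357) = ln(0.1305)/-0.3104 = -2.036/-0.3104 = 6.56 s.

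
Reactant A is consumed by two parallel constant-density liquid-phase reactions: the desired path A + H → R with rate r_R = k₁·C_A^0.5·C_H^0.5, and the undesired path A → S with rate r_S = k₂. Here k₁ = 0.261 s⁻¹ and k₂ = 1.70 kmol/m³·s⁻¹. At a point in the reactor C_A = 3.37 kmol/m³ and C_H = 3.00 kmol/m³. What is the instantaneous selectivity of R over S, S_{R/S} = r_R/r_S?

0.488

S_{R/S} = r_R/r_S = (k₁·C_A^0.5·C_H^0.5)/(k₂) = (k₁/k₂)·C_A^0.5·C_H^0.5.
= (0.261×3.370^0.5×3.000^0.5) / (1.70) = 0.8299/1.700 = 0.488.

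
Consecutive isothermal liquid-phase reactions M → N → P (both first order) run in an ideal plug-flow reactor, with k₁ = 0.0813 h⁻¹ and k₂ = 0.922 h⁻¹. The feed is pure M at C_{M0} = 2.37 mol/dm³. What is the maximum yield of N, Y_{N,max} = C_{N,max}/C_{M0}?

Evaluating C_N at τ_opt = ln(k₂/k₁)/(k₂−k₁) gives C_{N,max}/C_{M0} = (k₁/k₂)^[k₂/(k₂−k₁)].
= (0.0813/0.922)^(0.922/(0.922−0.0813)) = (0.08818)^(1.097) = 0.06972.

0.0697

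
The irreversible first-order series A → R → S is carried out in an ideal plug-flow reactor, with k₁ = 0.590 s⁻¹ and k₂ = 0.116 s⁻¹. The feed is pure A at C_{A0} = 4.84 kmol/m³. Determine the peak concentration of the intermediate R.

At the optimum, C_{R,max}/C_{A0} = (k₁/k₂)^[k₂/(k₂−k₁)].
= (0.590/0.116)^(0.116/(0.116−0.590)) = (5.086)^(-0.2447) = 0.6716.
C_{R,max} = 0.6716×4.84 = 3.25 kmol/m³.

3.25 kmol/m³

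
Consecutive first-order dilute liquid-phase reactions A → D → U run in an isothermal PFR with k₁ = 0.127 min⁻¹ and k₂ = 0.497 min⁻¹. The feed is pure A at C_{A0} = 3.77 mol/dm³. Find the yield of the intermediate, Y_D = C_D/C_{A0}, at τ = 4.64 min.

0.156

For first-order series with pure A initially, C_D(τ) = k₁C_{A0}/(k₂−k₁)·(e^(−k₁τ) − e^(−k₂τ)).
e^(−k₁τ) = e^(−0.127×4.64) = e^(−0.5893) = 0.5547; e^(−k₂τ) = e^(−2.306) = 0.09965.
C_D = 0.127×3.77/(0.497−0.127) × (0.5547−0.09965) = 1.294×0.4551 = 0.5889 mol/dm³.
Y_D = C_D/C_{A0} = 0.5889/3.77 = 0.156.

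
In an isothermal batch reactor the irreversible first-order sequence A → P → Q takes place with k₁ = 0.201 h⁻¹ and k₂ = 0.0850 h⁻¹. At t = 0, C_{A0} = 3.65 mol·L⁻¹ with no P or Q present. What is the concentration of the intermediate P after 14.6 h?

Solving the coupled first-order balances gives C_P(t) = [k₁/(k₂−k₁)]·C_{A0}·(e^(−k₁t) − e^(−k₂t)).
e^(−k₁t) = e^(−0.201×14.6) = e^(−2.935) = 0.05315; e^(−k₂t) = e^(−1.241) = 0.2891.
C_P = 0.201×3.65/(0.0850−0.201) × (0.05315−0.2891) = (-6.325)×(-0.2359) = 1.492 mol·L⁻¹.

1.49 mol·L⁻¹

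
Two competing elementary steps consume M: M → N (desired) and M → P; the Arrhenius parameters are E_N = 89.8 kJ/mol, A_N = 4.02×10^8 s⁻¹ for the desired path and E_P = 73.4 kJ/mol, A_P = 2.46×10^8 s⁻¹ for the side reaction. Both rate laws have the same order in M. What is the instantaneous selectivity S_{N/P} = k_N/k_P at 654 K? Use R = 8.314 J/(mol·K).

0.0801

Since both paths have the same order in M, the concentration cancels and S_{N/P} = k_N/k_P = (A_N/A_P)·exp[(E_P−E_N)/(RT)].
(E_P−E_N)/(RT) = (73.4−89.8)×10³/(8.314×654) = -16400/5437 = -3.016.
k_N/k_P = (4.02×10^8/2.46×10^8)·exp(-3.016) = 1.634 × 0.04899 = 0.0801.
Since E_N > E_P, raising the temperature improves selectivity toward N.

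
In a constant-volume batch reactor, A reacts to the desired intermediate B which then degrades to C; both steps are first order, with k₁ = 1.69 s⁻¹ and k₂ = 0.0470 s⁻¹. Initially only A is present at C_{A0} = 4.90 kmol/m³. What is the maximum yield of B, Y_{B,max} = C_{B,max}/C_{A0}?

0.903

At the optimum, C_{B,max}/C_{A0} = (k₁/k₂)^[k₂/(k₂−k₁)].
= (1.69/0.0470)^(0.0470/(0.0470−1.69)) = (35.96)^(-0.02861) = 0.9026.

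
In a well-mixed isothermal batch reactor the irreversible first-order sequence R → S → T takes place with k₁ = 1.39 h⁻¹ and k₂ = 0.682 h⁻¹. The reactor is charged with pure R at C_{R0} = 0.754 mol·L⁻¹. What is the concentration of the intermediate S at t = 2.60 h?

0.211 mol·L⁻¹

Solving the coupled first-order balances gives C_S(t) = [k₁/(k₂−k₁)]·C_{R0}·(e^(−k₁t) − e^(−k₂t)).
e^(−k₁t) = e^(−1.39×2.60) = e^(−3.614) = 0.02694; e^(−k₂t) = e^(−1.773) = 0.1698.
C_S = 1.39×0.754/(0.682−1.39) × (0.02694−0.1698) = (-1.480)×(-0.1428) = 0.2115 mol·L⁻¹.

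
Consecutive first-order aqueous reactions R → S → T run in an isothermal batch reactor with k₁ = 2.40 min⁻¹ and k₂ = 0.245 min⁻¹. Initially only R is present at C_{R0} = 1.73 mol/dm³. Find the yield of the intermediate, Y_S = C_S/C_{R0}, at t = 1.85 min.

Solving the coupled first-order balances gives C_S(t) = [k₁/(k₂−k₁)]·C_{R0}·(e^(−k₁t) − e^(−k₂t)).
e^(−k₁t) = e^(−2.40×1.85) = e^(−4.440) = 0.01180; e^(−k₂t) = e^(−0.4532) = 0.6356.
C_S = 2.40×1.73/(0.245−2.40) × (0.01180−0.6356) = (-1.927)×(-0.6238) = 1.202 mol/dm³.
Y_S = C_S/C_{R0} = 1.202/1.73 = 0.695.

0.695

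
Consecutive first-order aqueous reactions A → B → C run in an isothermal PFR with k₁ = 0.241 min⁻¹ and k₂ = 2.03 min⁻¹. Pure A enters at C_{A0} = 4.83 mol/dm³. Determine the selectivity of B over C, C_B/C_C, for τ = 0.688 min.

1.12

For first-order series with pure A initially, C_B(τ) = k₁C_{A0}/(k₂−k₁)·(e^(−k₁τ) − e^(−k₂τ)).
e^(−k₁τ) = e^(−0.241×0.688) = e^(−0.1658) = 0.8472; e^(−k₂τ) = e^(−1.397) = 0.2474.
C_B = 0.241×4.83/(2.03−0.241) × (0.8472−0.2474) = 0.6507×0.5998 = 0.3903 mol/dm³.
C_A = C_{A0}e^(−k₁τ) = 4.092 mol/dm³, so C_C = C_{A0}−C_A−C_B = 0.3477 mol/dm³; C_B/C_C = 1.12.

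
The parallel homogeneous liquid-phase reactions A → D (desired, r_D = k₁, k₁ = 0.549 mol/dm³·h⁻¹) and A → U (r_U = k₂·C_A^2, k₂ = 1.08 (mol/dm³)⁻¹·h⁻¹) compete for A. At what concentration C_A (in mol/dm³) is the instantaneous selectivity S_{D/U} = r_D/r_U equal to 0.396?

1.13 mol/dm³

S_{D/U} = (k₁/k₂)·C_A^-2 ⇒ C_A = (S·k₂/k₁)^(-0.5).
= (0.396×1.08/0.549)^(-0.5) = (0.7790)^(-0.5) = 1.13 mol/dm³.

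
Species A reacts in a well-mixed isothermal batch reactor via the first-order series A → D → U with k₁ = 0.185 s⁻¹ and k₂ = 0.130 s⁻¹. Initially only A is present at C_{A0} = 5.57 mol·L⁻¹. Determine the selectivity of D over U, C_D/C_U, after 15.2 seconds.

0.391

Solving the coupled first-order balances gives C_D(t) = [k₁/(k₂−k₁)]·C_{A0}·(e^(−k₁t) − e^(−k₂t)).
e^(−k₁t) = e^(−0.185×15.2) = e^(−2.812) = 0.06008; e^(−k₂t) = e^(−1.976) = 0.1386.
C_D = 0.185×5.57/(0.130−0.185) × (0.06008−0.1386) = (-18.74)×(-0.07854) = 1.471 mol·L⁻¹.
C_A = C_{A0}e^(−k₁t) = 0.3347 mol·L⁻¹, so C_U = C_{A0}−C_A−C_D = 3.764 mol·L⁻¹; C_D/C_U = 0.391.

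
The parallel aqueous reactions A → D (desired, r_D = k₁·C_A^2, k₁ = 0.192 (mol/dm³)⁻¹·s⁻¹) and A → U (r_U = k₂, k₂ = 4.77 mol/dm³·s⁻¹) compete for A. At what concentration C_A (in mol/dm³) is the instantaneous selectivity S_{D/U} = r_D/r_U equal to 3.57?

9.42 mol/dm³

S_{D/U} = (k₁/k₂)·C_A^2 ⇒ C_A = (S·k₂/k₁)^(0.5).
= (3.57×4.77/0.192)^(0.5) = (88.69)^(0.5) = 9.42 mol/dm³.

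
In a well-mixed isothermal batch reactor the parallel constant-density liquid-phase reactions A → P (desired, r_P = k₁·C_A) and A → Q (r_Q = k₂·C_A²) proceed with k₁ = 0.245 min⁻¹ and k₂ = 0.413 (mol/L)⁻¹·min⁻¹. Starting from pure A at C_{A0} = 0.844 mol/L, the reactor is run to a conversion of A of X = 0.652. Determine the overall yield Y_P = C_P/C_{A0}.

C_A = C_{A0}(1−X) = 0.2937 mol/L.
Along a PFR/batch, dC_P/dC_A = −r_P/(r_P+r_Q) = −k₁/(k₁+k₂·C_A).
Integrating from C_{A0} to C_A: C_P = (0.245/0.413)·ln[(0.245+0.413·0.844)/(0.245+0.413·0.294)] = 0.5932·ln(0.5936/0.3663) = 0.2863 mol/L.
Y_P = C_P/C_{A0} = 0.2863/0.844 = 0.339.

0.339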